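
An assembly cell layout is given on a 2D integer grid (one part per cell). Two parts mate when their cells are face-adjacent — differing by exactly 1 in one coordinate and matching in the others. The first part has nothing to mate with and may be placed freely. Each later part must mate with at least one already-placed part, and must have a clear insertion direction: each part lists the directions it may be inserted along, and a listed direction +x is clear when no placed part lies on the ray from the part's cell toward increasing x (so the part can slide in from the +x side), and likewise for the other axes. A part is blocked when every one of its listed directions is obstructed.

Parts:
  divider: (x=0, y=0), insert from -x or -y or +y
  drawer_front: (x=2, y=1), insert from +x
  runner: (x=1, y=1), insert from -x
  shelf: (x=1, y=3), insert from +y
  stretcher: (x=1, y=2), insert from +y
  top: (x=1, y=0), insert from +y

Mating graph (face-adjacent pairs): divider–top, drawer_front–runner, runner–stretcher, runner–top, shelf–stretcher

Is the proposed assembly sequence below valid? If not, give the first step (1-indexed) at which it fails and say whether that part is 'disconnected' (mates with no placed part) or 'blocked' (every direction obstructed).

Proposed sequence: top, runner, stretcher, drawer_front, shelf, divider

1. top@(1, 0) [+y clear] — {top}
2. runner@(1, 1) [-x clear] — {runner, top}
3. stretcher@(1, 2) [+y clear] — {runner, stretcher, top}
4. drawer_front@(2, 1) [+x clear] — {drawer_front, runner, stretcher, top}
5. shelf@(1, 3) [+y clear] — {drawer_front, runner, shelf, stretcher, top}
6. divider@(0, 0) [-x clear] — {divider, drawer_front, runner, shelf, stretcher, top}

Valid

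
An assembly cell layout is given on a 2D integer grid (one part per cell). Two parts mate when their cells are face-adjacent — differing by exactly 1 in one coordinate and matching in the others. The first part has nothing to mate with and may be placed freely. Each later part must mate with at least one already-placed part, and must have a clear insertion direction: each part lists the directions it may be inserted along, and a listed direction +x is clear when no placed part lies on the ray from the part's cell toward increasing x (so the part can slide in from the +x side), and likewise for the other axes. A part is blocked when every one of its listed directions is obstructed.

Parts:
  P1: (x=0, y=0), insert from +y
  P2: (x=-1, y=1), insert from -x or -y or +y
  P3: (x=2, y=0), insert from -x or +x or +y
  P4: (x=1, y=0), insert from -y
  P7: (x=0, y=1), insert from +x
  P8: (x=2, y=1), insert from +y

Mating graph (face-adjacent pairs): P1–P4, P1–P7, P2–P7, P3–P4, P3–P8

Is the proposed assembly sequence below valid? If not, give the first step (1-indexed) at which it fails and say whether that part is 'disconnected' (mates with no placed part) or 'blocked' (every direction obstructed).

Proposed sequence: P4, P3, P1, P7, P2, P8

Valid

1. P4@(1, 0) [-y clear] — {P4}
2. P3@(2, 0) [+x clear] — {P3, P4}
3. P1@(0, 0) [+y clear] — {P1, P3, P4}
4. P7@(0, 1) [+x clear] — {P1, P3, P4, P7}
5. P2@(-1, 1) [-x clear] — {P1, P2, P3, P4, P7}
6. P8@(2, 1) [+y clear] — {P1, P2, P3, P4, P7, P8}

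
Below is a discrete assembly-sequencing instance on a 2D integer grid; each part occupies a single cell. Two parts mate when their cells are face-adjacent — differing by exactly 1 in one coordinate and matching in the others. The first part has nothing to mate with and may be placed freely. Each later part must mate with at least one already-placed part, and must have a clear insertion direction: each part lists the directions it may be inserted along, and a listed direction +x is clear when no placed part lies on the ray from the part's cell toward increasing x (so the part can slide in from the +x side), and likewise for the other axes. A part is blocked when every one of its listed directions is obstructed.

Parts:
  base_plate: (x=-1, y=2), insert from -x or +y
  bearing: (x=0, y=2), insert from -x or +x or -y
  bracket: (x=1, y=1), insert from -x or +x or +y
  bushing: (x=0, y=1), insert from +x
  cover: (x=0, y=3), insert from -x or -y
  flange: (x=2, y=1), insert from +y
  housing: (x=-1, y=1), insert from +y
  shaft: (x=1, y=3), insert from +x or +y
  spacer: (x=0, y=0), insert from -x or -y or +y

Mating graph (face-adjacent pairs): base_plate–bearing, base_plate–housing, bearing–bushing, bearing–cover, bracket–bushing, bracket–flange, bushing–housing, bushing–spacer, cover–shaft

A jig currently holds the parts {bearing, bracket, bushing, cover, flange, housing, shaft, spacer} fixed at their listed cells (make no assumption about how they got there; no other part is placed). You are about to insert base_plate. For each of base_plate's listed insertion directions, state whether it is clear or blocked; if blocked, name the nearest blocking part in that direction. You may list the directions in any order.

+y: clear; -x: clear

-x: ray from base_plate(-1, 2) has no placed part ⇒ clear
+y: ray from base_plate(-1, 2) has no placed part ⇒ clear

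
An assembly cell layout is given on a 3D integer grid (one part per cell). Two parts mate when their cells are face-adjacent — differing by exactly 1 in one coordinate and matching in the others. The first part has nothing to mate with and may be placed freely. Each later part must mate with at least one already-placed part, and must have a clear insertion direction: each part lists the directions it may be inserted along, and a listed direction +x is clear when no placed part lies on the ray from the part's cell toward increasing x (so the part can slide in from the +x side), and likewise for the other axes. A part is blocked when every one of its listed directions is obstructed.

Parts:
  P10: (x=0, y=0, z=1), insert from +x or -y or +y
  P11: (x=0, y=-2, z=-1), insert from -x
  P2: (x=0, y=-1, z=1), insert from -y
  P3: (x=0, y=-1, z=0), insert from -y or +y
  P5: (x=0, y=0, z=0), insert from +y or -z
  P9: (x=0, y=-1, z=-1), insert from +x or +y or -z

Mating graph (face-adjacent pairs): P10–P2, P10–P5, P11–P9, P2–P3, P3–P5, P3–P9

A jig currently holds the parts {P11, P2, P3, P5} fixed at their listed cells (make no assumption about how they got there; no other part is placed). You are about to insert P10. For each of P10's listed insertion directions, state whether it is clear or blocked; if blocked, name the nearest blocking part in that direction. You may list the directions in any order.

+x: clear; +y: clear; -y: blocked by P2

+x: ray from P10(0, 0, 1) has no placed part ⇒ clear
-y: nearest on ray is P2@(0, -1, 1) ⇒ blocked
+y: ray from P10(0, 0, 1) has no placed part ⇒ clear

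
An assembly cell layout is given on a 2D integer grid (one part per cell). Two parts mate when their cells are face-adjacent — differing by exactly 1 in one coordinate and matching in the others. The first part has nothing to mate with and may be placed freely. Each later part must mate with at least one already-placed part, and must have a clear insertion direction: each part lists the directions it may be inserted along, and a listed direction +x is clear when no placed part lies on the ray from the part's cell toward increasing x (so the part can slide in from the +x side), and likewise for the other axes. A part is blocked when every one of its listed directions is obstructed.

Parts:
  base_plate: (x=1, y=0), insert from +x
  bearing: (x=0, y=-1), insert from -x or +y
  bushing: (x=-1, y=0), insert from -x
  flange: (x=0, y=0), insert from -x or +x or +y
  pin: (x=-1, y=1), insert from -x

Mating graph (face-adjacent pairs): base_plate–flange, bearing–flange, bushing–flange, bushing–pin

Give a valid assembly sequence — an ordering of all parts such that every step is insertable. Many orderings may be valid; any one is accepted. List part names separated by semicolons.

flange; base_plate; bushing; pin; bearing

1. flange@(0, 0) [-x clear] — {flange}
2. base_plate@(1, 0) [+x clear] — {base_plate, flange}
3. bushing@(-1, 0) [-x clear] — {base_plate, bushing, flange}
4. pin@(-1, 1) [-x clear] — {base_plate, bushing, flange, pin}
5. bearing@(0, -1) [-x clear] — {base_plate, bearing, bushing, flange, pin}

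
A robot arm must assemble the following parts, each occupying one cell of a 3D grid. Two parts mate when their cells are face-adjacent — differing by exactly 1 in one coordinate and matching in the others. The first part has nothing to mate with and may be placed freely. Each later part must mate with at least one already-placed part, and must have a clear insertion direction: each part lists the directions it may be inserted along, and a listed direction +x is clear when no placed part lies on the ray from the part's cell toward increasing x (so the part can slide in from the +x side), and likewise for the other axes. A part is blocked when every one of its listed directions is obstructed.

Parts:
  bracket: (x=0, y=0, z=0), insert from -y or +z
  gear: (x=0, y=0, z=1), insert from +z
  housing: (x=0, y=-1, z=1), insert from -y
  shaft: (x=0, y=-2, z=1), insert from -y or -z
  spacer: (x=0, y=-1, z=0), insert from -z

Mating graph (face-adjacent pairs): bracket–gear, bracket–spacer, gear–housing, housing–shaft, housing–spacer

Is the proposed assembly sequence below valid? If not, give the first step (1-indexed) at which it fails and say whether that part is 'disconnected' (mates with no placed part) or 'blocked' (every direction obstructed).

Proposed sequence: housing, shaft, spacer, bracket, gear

1. housing@(0, -1, 1) [-y clear] — {housing}
2. shaft@(0, -2, 1) [-y clear] — {housing, shaft}
3. spacer@(0, -1, 0) [-z clear] — {housing, shaft, spacer}
4. bracket@(0, 0, 0) [+z clear] — {bracket, housing, shaft, spacer}
5. gear@(0, 0, 1) [+z clear] — {bracket, gear, housing, shaft, spacer}

Valid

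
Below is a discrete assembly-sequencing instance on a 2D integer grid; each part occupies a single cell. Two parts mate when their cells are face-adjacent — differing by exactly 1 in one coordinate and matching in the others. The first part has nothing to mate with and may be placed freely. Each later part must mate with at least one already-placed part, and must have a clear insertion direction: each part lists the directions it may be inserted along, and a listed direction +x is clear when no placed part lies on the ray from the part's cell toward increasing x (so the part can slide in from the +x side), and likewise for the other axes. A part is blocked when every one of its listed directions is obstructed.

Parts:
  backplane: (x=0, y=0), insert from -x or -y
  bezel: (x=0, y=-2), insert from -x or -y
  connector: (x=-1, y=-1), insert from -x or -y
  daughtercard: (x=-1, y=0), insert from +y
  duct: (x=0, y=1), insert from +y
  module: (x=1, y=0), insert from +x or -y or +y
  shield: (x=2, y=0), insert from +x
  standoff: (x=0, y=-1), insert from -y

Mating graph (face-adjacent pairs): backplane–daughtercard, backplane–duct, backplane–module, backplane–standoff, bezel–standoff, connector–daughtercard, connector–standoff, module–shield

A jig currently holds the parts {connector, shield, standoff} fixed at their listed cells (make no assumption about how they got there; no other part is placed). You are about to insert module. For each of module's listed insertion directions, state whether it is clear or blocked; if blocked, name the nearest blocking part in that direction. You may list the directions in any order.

+x: blocked by shield; +y: clear; -y: clear

+x: nearest on ray is shield@(2, 0) ⇒ blocked
-y: ray from module(1, 0) has no placed part ⇒ clear
+y: ray from module(1, 0) has no placed part ⇒ clear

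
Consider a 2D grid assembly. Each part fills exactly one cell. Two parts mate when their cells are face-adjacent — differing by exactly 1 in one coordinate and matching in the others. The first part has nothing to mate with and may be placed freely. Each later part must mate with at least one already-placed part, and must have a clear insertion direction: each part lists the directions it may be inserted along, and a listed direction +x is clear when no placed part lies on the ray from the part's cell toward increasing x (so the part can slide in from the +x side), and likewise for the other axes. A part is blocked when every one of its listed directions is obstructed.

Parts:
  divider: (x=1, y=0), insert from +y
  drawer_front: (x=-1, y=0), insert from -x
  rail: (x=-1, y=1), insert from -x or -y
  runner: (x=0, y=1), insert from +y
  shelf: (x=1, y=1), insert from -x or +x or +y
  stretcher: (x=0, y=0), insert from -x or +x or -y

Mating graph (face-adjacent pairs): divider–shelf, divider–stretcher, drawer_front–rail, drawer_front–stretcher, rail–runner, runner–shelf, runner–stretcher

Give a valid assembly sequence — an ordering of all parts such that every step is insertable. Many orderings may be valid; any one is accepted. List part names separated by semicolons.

1. divider@(1, 0) [+y clear] — {divider}
2. stretcher@(0, 0) [-x clear] — {divider, stretcher}
3. runner@(0, 1) [+y clear] — {divider, runner, stretcher}
4. rail@(-1, 1) [-x clear] — {divider, rail, runner, stretcher}
5. drawer_front@(-1, 0) [-x clear] — {divider, drawer_front, rail, runner, stretcher}
6. shelf@(1, 1) [+x clear] — {divider, drawer_front, rail, runner, shelf, stretcher}

divider; stretcher; runner; rail; drawer_front; shelf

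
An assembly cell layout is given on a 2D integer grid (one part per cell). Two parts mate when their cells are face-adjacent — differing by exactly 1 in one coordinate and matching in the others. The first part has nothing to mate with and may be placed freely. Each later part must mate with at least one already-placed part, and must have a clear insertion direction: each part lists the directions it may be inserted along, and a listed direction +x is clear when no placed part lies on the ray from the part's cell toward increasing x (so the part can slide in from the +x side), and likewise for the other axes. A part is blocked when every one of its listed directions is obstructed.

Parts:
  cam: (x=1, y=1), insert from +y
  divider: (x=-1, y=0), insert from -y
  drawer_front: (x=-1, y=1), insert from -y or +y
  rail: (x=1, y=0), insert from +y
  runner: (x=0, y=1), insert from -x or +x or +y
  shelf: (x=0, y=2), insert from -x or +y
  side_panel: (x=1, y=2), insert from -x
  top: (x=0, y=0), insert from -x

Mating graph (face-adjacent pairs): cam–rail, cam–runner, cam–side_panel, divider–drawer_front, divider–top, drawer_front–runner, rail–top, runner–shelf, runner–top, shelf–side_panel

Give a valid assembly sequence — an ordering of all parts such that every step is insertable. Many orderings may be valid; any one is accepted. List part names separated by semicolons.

rail; cam; side_panel; top; divider; shelf; runner; drawer_front

1. rail@(1, 0) [+y clear] — {rail}
2. cam@(1, 1) [+y clear] — {cam, rail}
3. side_panel@(1, 2) [-x clear] — {cam, rail, side_panel}
4. top@(0, 0) [-x clear] — {cam, rail, side_panel, top}
5. divider@(-1, 0) [-y clear] — {cam, divider, rail, side_panel, top}
6. shelf@(0, 2) [-x clear] — {cam, divider, rail, shelf, side_panel, top}
7. runner@(0, 1) [-x clear] — {cam, divider, rail, runner, shelf, side_panel, top}
8. drawer_front@(-1, 1) [+y clear] — {cam, divider, drawer_front, rail, runner, shelf, side_panel, top}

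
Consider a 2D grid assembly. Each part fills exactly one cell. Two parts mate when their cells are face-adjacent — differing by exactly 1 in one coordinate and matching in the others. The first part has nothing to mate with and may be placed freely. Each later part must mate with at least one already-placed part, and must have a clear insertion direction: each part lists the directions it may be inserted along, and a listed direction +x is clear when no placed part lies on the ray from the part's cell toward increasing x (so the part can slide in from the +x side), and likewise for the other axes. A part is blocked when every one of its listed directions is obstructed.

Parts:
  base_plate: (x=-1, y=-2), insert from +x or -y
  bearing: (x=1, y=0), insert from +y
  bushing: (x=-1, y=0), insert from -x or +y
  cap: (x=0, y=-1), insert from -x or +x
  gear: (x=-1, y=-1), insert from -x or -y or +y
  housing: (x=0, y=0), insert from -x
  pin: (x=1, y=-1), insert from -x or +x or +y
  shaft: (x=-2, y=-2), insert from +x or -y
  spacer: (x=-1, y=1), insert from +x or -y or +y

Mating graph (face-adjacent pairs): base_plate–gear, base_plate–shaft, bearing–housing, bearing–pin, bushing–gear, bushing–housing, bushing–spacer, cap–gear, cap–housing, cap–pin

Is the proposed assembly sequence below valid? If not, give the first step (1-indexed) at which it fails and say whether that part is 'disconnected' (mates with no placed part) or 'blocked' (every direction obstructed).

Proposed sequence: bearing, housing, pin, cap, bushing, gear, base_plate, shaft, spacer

1. bearing@(1, 0) [+y clear] — {bearing}
2. housing@(0, 0) [-x clear] — {bearing, housing}
3. pin@(1, -1) [-x clear] — {bearing, housing, pin}
4. cap@(0, -1) [-x clear] — {bearing, cap, housing, pin}
5. bushing@(-1, 0) [-x clear] — {bearing, bushing, cap, housing, pin}
6. gear@(-1, -1) [-x clear] — {bearing, bushing, cap, gear, housing, pin}
7. base_plate@(-1, -2) [+x clear] — {base_plate, bearing, bushing, cap, gear, housing, pin}
8. shaft@(-2, -2) [-y clear] — {base_plate, bearing, bushing, cap, gear, housing, pin, shaft}
9. spacer@(-1, 1) [+x clear] — {base_plate, bearing, bushing, cap, gear, housing, pin, shaft, spacer}

Valid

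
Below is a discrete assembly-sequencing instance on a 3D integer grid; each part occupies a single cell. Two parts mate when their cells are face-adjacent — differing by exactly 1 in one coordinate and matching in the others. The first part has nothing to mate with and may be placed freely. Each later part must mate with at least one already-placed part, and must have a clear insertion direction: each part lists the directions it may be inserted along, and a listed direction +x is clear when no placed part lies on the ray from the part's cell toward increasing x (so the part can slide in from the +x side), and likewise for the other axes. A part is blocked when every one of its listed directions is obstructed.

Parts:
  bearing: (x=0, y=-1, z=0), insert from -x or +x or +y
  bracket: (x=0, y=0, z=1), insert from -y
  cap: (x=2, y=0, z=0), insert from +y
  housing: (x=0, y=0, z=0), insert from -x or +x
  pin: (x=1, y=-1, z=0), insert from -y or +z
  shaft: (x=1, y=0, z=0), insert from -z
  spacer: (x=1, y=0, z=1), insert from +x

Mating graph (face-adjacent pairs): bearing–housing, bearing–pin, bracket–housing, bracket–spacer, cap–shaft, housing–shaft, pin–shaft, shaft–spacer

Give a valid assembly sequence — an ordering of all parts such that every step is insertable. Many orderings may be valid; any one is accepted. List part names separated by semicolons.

1. bearing@(0, -1, 0) [-x clear] — {bearing}
2. housing@(0, 0, 0) [-x clear] — {bearing, housing}
3. bracket@(0, 0, 1) [-y clear] — {bearing, bracket, housing}
4. spacer@(1, 0, 1) [+x clear] — {bearing, bracket, housing, spacer}
5. shaft@(1, 0, 0) [-z clear] — {bearing, bracket, housing, shaft, spacer}
6. cap@(2, 0, 0) [+y clear] — {bearing, bracket, cap, housing, shaft, spacer}
7. pin@(1, -1, 0) [-y clear] — {bearing, bracket, cap, housing, pin, shaft, spacer}

bearing; housing; bracket; spacer; shaft; cap; pin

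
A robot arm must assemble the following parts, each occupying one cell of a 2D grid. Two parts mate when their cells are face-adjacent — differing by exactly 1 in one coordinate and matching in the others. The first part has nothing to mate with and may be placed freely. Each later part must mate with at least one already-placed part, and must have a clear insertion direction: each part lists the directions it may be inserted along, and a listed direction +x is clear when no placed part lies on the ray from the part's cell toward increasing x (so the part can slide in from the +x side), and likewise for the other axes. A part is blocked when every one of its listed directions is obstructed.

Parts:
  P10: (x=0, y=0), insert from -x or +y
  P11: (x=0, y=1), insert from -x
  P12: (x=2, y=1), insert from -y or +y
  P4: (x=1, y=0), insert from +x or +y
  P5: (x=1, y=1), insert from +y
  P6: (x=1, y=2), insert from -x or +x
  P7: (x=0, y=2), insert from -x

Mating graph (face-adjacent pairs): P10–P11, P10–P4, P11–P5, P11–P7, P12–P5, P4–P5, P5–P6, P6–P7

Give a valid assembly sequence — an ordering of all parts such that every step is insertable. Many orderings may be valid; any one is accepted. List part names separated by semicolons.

1. P4@(1, 0) [+x clear] — {P4}
2. P5@(1, 1) [+y clear] — {P4, P5}
3. P11@(0, 1) [-x clear] — {P11, P4, P5}
4. P7@(0, 2) [-x clear] — {P11, P4, P5, P7}
5. P10@(0, 0) [-x clear] — {P10, P11, P4, P5, P7}
6. P6@(1, 2) [+x clear] — {P10, P11, P4, P5, P6, P7}
7. P12@(2, 1) [-y clear] — {P10, P11, P12, P4, P5, P6, P7}

P4; P5; P11; P7; P10; P6; P12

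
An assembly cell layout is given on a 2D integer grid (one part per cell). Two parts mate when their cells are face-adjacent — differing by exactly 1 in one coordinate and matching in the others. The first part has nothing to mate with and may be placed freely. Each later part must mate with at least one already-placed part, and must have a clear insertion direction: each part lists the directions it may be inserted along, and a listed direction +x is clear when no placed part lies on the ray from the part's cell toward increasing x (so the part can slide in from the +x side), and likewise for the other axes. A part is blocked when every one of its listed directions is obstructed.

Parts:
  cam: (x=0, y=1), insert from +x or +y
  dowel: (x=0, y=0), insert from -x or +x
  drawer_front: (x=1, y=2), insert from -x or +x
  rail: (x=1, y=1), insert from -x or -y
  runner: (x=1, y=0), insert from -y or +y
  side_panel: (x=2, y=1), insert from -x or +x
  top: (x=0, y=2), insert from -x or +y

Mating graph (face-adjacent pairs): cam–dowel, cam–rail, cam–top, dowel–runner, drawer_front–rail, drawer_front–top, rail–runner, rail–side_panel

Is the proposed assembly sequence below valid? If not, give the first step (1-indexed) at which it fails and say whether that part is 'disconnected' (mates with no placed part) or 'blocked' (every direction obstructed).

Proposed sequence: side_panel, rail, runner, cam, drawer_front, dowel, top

Valid

1. side_panel@(2, 1) [-x clear] — {side_panel}
2. rail@(1, 1) [-x clear] — {rail, side_panel}
3. runner@(1, 0) [-y clear] — {rail, runner, side_panel}
4. cam@(0, 1) [+y clear] — {cam, rail, runner, side_panel}
5. drawer_front@(1, 2) [-x clear] — {cam, drawer_front, rail, runner, side_panel}
6. dowel@(0, 0) [-x clear] — {cam, dowel, drawer_front, rail, runner, side_panel}
7. top@(0, 2) [-x clear] — {cam, dowel, drawer_front, rail, runner, side_panel, top}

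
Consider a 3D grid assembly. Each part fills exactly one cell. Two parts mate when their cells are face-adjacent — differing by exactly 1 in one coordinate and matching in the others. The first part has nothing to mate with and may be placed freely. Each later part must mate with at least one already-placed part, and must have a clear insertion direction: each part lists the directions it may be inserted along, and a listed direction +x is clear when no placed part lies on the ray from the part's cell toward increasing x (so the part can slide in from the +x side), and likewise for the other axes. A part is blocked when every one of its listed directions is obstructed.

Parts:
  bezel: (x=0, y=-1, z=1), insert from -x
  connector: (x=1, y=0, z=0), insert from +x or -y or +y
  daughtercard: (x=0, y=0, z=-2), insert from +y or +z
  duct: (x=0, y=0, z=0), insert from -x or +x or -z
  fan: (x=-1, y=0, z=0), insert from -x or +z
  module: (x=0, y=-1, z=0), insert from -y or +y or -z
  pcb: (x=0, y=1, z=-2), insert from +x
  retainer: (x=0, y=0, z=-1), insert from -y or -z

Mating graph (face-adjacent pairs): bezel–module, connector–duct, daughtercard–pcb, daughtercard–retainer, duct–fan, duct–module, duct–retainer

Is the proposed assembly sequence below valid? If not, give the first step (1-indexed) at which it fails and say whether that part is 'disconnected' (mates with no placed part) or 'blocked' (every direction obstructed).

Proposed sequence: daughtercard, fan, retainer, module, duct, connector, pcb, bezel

Invalid at step 2 (disconnected)

1. daughtercard@(0, 0, -2) [+y clear] — {daughtercard}
2. fan@(-1, 0, 0) — no placed neighbour ⇒ disconnected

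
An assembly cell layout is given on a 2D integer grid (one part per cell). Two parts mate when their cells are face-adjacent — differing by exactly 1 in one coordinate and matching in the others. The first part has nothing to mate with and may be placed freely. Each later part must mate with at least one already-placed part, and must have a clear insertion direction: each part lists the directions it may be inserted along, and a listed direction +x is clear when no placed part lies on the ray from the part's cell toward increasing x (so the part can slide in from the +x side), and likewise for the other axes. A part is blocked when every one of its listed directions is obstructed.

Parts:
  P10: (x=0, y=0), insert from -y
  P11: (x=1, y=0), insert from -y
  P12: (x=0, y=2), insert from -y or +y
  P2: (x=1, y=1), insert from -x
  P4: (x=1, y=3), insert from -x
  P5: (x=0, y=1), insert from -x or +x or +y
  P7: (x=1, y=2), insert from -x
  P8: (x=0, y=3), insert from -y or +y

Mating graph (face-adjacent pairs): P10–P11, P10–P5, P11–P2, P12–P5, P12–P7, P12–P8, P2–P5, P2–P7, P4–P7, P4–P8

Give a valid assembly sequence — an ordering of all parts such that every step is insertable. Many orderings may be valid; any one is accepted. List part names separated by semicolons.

P7; P4; P2; P11; P12; P5; P10; P8

1. P7@(1, 2) [-x clear] — {P7}
2. P4@(1, 3) [-x clear] — {P4, P7}
3. P2@(1, 1) [-x clear] — {P2, P4, P7}
4. P11@(1, 0) [-y clear] — {P11, P2, P4, P7}
5. P12@(0, 2) [-y clear] — {P11, P12, P2, P4, P7}
6. P5@(0, 1) [-x clear] — {P11, P12, P2, P4, P5, P7}
7. P10@(0, 0) [-y clear] — {P10, P11, P12, P2, P4, P5, P7}
8. P8@(0, 3) [+y clear] — {P10, P11, P12, P2, P4, P5, P7, P8}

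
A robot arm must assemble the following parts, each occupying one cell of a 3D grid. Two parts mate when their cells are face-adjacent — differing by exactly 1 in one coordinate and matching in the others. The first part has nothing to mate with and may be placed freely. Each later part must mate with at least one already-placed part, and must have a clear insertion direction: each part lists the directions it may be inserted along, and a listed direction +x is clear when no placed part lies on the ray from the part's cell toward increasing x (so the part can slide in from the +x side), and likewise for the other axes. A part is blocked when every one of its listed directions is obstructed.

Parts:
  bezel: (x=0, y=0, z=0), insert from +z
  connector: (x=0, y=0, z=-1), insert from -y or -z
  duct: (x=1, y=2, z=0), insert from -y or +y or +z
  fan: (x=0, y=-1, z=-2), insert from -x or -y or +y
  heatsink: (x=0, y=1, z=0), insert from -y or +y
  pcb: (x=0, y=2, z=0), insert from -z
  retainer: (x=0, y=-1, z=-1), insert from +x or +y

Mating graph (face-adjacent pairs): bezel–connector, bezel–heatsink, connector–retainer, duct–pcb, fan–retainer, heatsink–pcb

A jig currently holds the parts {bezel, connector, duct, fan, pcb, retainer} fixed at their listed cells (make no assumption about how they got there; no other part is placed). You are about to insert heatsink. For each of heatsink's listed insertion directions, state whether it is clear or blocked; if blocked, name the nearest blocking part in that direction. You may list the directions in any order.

+y: blocked by pcb; -y: blocked by bezel

-y: nearest on ray is bezel@(0, 0, 0) ⇒ blocked
+y: nearest on ray is pcb@(0, 2, 0) ⇒ blocked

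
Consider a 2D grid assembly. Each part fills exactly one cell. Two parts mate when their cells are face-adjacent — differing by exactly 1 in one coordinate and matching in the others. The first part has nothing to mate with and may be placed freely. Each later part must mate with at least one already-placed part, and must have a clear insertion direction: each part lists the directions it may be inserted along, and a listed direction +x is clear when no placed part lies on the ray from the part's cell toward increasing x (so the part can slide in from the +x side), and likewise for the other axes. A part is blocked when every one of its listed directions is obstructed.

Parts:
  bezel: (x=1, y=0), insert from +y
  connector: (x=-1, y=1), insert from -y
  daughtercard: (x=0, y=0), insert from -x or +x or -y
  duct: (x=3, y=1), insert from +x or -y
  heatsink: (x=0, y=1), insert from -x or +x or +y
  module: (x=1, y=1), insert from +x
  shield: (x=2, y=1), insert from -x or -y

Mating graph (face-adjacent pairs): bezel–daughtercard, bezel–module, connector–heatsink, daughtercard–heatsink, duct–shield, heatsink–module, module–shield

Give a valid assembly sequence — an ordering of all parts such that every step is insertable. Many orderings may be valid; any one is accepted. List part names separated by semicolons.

bezel; module; shield; heatsink; connector; duct; daughtercard

1. bezel@(1, 0) [+y clear] — {bezel}
2. module@(1, 1) [+x clear] — {bezel, module}
3. shield@(2, 1) [-y clear] — {bezel, module, shield}
4. heatsink@(0, 1) [-x clear] — {bezel, heatsink, module, shield}
5. connector@(-1, 1) [-y clear] — {bezel, connector, heatsink, module, shield}
6. duct@(3, 1) [+x clear] — {bezel, connector, duct, heatsink, module, shield}
7. daughtercard@(0, 0) [-x clear] — {bezel, connector, daughtercard, duct, heatsink, module, shield}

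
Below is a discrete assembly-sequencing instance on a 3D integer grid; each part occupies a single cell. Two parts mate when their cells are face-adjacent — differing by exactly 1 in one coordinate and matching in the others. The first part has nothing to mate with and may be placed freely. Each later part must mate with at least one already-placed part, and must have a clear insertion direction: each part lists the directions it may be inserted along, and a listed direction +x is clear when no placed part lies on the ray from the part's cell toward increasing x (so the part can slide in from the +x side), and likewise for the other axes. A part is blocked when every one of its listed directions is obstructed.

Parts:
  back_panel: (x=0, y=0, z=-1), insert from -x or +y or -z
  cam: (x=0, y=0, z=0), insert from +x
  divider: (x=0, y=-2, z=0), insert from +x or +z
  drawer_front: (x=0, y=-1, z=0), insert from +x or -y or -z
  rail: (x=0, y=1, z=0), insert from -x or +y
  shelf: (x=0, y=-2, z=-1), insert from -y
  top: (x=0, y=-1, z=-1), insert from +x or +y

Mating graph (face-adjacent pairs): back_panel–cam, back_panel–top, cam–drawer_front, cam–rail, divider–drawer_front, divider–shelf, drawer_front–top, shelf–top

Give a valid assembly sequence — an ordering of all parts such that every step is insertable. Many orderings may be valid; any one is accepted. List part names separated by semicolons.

top; back_panel; cam; rail; drawer_front; divider; shelf

1. top@(0, -1, -1) [+x clear] — {top}
2. back_panel@(0, 0, -1) [-x clear] — {back_panel, top}
3. cam@(0, 0, 0) [+x clear] — {back_panel, cam, top}
4. rail@(0, 1, 0) [-x clear] — {back_panel, cam, rail, top}
5. drawer_front@(0, -1, 0) [+x clear] — {back_panel, cam, drawer_front, rail, top}
6. divider@(0, -2, 0) [+x clear] — {back_panel, cam, divider, drawer_front, rail, top}
7. shelf@(0, -2, -1) [-y clear] — {back_panel, cam, divider, drawer_front, rail, shelf, top}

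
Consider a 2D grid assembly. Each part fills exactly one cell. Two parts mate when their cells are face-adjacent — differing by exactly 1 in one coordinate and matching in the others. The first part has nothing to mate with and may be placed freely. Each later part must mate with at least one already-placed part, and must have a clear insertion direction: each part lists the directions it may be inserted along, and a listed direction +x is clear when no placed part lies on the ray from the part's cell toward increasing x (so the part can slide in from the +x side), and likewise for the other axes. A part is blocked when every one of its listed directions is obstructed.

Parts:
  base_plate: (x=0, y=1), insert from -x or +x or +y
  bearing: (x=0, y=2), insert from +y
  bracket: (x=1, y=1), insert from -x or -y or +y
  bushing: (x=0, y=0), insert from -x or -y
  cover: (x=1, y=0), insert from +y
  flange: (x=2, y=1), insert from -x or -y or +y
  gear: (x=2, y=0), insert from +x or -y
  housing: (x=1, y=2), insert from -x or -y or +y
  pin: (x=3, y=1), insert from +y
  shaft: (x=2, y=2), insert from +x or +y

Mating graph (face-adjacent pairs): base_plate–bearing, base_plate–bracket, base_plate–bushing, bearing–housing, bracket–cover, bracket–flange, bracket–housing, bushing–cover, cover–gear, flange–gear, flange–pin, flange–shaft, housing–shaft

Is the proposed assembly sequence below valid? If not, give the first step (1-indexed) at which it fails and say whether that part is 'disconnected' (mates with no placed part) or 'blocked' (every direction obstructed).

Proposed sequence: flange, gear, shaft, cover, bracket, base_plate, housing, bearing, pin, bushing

Valid

1. flange@(2, 1) [-x clear] — {flange}
2. gear@(2, 0) [+x clear] — {flange, gear}
3. shaft@(2, 2) [+x clear] — {flange, gear, shaft}
4. cover@(1, 0) [+y clear] — {cover, flange, gear, shaft}
5. bracket@(1, 1) [-x clear] — {bracket, cover, flange, gear, shaft}
6. base_plate@(0, 1) [-x clear] — {base_plate, bracket, cover, flange, gear, shaft}
7. housing@(1, 2) [-x clear] — {base_plate, bracket, cover, flange, gear, housing, shaft}
8. bearing@(0, 2) [+y clear] — {base_plate, bearing, bracket, cover, flange, gear, housing, shaft}
9. pin@(3, 1) [+y clear] — {base_plate, bearing, bracket, cover, flange, gear, housing, pin, shaft}
10. bushing@(0, 0) [-x clear] — {base_plate, bearing, bracket, bushing, cover, flange, gear, housing, pin, shaft}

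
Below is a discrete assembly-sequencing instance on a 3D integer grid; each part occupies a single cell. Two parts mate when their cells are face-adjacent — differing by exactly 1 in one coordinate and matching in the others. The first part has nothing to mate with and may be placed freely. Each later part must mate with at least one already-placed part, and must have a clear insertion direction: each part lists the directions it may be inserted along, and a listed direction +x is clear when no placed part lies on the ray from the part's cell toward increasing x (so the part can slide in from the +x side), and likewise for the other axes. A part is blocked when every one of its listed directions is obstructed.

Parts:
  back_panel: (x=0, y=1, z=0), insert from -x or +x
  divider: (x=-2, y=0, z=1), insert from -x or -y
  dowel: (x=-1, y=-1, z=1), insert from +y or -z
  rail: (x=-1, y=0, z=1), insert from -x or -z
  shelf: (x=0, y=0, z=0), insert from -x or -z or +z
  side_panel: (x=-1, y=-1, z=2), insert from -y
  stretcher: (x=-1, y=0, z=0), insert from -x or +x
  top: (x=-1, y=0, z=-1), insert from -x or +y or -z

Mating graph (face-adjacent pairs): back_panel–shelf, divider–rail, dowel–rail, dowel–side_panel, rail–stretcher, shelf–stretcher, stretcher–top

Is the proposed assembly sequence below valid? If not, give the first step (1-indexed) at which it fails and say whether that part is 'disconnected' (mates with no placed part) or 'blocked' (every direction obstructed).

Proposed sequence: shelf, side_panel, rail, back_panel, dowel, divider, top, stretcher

Invalid at step 2 (disconnected)

1. shelf@(0, 0, 0) [-x clear] — {shelf}
2. side_panel@(-1, -1, 2) — no placed neighbour ⇒ disconnected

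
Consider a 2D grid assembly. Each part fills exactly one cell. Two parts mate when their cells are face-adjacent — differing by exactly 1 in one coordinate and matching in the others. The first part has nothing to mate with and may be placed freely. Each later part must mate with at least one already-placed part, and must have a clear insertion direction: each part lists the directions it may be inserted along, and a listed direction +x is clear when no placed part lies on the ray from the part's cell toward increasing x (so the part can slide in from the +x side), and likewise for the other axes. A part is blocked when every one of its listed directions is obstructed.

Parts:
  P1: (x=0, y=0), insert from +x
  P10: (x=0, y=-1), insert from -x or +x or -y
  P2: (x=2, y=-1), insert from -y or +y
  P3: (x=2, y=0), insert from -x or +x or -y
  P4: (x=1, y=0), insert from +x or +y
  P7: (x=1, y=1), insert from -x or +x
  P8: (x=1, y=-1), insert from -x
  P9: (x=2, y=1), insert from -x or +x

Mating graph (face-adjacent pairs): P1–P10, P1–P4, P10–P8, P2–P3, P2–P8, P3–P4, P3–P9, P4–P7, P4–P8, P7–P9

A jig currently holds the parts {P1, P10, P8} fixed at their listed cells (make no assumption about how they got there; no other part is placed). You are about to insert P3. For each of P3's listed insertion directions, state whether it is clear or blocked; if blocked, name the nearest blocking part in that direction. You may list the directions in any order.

+x: clear; -x: blocked by P1; -y: clear

-x: nearest on ray is P1@(0, 0) ⇒ blocked
+x: ray from P3(2, 0) has no placed part ⇒ clear
-y: ray from P3(2, 0) has no placed part ⇒ clear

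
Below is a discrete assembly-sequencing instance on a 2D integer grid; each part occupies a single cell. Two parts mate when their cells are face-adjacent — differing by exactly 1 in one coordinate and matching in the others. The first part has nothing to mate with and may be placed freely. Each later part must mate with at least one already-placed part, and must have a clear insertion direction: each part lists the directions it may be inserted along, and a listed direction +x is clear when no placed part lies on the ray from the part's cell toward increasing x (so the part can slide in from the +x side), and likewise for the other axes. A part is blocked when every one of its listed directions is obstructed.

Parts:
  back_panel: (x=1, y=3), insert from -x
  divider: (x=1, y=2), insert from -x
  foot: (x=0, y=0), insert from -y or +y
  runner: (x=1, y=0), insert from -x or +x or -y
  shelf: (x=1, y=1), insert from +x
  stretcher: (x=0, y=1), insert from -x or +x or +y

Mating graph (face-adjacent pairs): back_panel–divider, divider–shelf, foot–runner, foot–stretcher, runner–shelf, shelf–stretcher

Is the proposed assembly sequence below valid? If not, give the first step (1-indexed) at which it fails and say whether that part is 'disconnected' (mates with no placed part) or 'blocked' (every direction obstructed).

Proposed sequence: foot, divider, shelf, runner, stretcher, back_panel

Invalid at step 2 (disconnected)

1. foot@(0, 0) [-y clear] — {foot}
2. divider@(1, 2) — no placed neighbour ⇒ disconnected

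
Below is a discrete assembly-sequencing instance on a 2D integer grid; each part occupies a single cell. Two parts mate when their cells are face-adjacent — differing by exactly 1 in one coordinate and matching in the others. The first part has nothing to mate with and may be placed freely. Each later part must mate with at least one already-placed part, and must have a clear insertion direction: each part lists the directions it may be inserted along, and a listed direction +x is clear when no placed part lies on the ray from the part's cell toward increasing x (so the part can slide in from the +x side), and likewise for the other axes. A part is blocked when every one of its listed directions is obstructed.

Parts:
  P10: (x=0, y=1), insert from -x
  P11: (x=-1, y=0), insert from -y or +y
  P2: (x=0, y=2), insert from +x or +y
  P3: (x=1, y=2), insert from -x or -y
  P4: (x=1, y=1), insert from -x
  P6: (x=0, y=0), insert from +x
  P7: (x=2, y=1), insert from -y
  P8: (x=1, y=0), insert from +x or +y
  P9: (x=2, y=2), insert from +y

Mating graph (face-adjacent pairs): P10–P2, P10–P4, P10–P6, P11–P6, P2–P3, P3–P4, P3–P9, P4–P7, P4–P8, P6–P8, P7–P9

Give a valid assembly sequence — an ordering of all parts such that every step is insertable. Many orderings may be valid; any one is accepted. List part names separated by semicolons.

1. P11@(-1, 0) [-y clear] — {P11}
2. P6@(0, 0) [+x clear] — {P11, P6}
3. P8@(1, 0) [+x clear] — {P11, P6, P8}
4. P4@(1, 1) [-x clear] — {P11, P4, P6, P8}
5. P10@(0, 1) [-x clear] — {P10, P11, P4, P6, P8}
6. P7@(2, 1) [-y clear] — {P10, P11, P4, P6, P7, P8}
7. P9@(2, 2) [+y clear] — {P10, P11, P4, P6, P7, P8, P9}
8. P3@(1, 2) [-x clear] — {P10, P11, P3, P4, P6, P7, P8, P9}
9. P2@(0, 2) [+y clear] — {P10, P11, P2, P3, P4, P6, P7, P8, P9}

P11; P6; P8; P4; P10; P7; P9; P3; P2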